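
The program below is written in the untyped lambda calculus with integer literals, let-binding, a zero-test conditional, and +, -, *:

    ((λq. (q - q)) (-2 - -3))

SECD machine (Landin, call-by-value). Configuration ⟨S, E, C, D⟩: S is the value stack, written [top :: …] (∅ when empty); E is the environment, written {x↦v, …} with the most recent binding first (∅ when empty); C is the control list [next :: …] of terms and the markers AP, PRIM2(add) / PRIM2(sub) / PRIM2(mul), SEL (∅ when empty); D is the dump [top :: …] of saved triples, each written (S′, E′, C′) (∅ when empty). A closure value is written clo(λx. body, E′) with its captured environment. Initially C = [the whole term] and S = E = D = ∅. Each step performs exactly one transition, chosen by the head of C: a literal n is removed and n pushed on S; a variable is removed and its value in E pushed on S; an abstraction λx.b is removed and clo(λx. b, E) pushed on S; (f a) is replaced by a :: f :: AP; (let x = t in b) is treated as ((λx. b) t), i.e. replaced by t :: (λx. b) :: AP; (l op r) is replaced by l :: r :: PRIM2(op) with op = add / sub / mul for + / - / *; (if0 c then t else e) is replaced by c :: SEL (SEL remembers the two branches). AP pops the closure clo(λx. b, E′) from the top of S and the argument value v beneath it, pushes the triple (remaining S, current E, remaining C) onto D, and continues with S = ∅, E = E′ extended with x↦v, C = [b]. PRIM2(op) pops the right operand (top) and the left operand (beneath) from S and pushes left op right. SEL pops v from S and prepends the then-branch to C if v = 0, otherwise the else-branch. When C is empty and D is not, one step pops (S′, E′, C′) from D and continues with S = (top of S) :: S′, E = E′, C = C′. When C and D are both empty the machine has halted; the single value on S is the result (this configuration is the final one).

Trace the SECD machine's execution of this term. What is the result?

[0] ⟨S=∅; E=∅; C=[((λq. (q - q)) (-2 - -3))]; D=∅⟩
[1] ⟨S=∅; E=∅; C=[(-2 - -3) :: (λq. (q - q)) :: AP]; D=∅⟩
[2] ⟨S=∅; E=∅; C=[-2 :: -3 :: PRIM2(sub) :: (λq. (q - q)) :: AP]; D=∅⟩
[3] ⟨S=[-2]; E=∅; C=[-3 :: PRIM2(sub) :: (λq. (q - q)) :: AP]; D=∅⟩
[4] ⟨S=[-3 :: -2]; E=∅; C=[PRIM2(sub) :: (λq. (q - q)) :: AP]; D=∅⟩
[5] ⟨S=[1]; E=∅; C=[(λq. (q - q)) :: AP]; D=∅⟩
[6] ⟨S=[clo(λq. (q - q), ∅) :: 1]; E=∅; C=[AP]; D=∅⟩
[7] ⟨S=∅; E={q↦1}; C=[(q - q)]; D=[(∅, ∅, ∅)]⟩
[8] ⟨S=∅; E={q↦1}; C=[q :: q :: PRIM2(sub)]; D=[(∅, ∅, ∅)]⟩
[9] ⟨S=[1]; E={q↦1}; C=[q :: PRIM2(sub)]; D=[(∅, ∅, ∅)]⟩
[10] ⟨S=[1 :: 1]; E={q↦1}; C=[PRIM2(sub)]; D=[(∅, ∅, ∅)]⟩
[11] ⟨S=[0]; E={q↦1}; C=∅; D=[(∅, ∅, ∅)]⟩
[12] ⟨S=[0]; E=∅; C=∅; D=∅⟩
→ final value 0

Answer: 0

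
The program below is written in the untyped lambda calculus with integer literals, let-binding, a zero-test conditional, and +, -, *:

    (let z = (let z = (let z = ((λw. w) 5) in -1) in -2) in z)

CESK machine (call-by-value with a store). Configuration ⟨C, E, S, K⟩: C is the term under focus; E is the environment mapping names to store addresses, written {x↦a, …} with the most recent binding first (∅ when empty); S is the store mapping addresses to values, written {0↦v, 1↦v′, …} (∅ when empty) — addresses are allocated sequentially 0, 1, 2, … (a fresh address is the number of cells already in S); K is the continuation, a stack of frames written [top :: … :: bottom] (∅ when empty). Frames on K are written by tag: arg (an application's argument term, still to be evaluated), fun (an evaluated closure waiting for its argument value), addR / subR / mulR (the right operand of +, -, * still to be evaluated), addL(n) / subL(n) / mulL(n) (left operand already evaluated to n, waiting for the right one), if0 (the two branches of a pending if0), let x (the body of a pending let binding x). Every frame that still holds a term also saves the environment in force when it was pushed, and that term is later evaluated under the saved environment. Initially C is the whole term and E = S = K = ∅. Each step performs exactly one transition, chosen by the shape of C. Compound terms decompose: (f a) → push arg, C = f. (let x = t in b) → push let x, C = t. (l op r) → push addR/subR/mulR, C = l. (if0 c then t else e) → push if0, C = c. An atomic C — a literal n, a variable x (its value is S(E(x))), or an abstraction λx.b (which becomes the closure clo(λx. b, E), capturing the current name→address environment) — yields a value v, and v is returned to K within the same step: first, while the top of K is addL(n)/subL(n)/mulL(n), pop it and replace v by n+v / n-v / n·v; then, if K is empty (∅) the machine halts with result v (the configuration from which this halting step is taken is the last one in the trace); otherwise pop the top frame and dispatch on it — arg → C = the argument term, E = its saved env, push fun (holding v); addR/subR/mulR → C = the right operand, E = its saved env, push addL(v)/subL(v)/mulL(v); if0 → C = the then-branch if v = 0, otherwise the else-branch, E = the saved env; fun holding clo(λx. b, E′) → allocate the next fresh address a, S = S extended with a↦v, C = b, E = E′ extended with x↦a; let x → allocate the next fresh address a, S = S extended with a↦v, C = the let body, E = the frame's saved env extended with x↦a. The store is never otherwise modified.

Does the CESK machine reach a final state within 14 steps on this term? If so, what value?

Answer: -2

Machine steps:
t=0: <C=(let z = (let z = (let z = ((λw. w) 5) in -1) in -2) in z), E=∅, S=∅, K=∅>
t=1: <C=(let z = (let z = ((λw. w) 5) in -1) in -2), E=∅, S=∅, K=[let z]>
t=2: <C=(let z = ((λw. w) 5) in -1), E=∅, S=∅, K=[let z :: let z]>
t=3: <C=((λw. w) 5), E=∅, S=∅, K=[let z :: let z :: let z]>
t=4: <C=(λw. w), E=∅, S=∅, K=[arg :: let z :: let z :: let z]>
t=5: <C=5, E=∅, S=∅, K=[fun :: let z :: let z :: let z]>
t=6: <C=w, E={w↦0}, S={0↦5}, K=[let z :: let z :: let z]>
t=7: <C=-1, E={z↦1}, S={0↦5, 1↦5}, K=[let z :: let z]>
t=8: <C=-2, E={z↦2}, S={0↦5, 1↦5, 2↦-1}, K=[let z]>
t=9: <C=z, E={z↦3}, S={0↦5, 1↦5, 2↦-1, 3↦-2}, K=∅>
→ final value -2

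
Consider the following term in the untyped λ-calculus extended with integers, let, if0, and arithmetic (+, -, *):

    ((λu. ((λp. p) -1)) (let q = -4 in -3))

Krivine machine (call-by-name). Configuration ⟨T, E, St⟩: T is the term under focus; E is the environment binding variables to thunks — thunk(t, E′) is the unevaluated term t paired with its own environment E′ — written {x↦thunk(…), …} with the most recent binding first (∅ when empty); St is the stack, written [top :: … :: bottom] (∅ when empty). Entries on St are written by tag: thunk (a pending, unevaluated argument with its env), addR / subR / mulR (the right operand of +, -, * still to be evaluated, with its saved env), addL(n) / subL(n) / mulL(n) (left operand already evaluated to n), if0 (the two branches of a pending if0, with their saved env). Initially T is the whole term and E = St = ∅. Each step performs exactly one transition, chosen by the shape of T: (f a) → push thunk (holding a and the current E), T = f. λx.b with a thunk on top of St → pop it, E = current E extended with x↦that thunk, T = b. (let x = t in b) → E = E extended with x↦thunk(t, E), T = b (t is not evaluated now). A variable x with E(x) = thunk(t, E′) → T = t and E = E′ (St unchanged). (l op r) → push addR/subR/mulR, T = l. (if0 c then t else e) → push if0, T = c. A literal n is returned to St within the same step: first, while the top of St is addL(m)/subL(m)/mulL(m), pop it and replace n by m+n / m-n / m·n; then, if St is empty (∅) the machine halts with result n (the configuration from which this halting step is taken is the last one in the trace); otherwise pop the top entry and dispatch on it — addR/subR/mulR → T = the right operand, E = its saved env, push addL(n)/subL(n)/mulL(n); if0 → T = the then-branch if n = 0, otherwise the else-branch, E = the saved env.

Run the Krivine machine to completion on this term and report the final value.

t=0: <T=((λu. ((λp. p) -1)) (let q = -4 in -3)), E=∅, St=∅>
t=1: <T=(λu. ((λp. p) -1)), E=∅, St=[thunk]>
t=2: <T=((λp. p) -1), E={u↦thunk((let q = -4 in -3), ∅)}, St=∅>
t=3: <T=(λp. p), E={u↦thunk((let q = -4 in -3), ∅)}, St=[thunk]>
t=4: <T=p, E={p↦thunk(-1, {u↦thunk((let q = -4 in -3), ∅)}), u↦thunk((let q = -4 in -3), ∅)}, St=∅>
t=5: <T=-1, E={u↦thunk((let q = -4 in -3), ∅)}, St=∅>
→ final value -1

Answer: -1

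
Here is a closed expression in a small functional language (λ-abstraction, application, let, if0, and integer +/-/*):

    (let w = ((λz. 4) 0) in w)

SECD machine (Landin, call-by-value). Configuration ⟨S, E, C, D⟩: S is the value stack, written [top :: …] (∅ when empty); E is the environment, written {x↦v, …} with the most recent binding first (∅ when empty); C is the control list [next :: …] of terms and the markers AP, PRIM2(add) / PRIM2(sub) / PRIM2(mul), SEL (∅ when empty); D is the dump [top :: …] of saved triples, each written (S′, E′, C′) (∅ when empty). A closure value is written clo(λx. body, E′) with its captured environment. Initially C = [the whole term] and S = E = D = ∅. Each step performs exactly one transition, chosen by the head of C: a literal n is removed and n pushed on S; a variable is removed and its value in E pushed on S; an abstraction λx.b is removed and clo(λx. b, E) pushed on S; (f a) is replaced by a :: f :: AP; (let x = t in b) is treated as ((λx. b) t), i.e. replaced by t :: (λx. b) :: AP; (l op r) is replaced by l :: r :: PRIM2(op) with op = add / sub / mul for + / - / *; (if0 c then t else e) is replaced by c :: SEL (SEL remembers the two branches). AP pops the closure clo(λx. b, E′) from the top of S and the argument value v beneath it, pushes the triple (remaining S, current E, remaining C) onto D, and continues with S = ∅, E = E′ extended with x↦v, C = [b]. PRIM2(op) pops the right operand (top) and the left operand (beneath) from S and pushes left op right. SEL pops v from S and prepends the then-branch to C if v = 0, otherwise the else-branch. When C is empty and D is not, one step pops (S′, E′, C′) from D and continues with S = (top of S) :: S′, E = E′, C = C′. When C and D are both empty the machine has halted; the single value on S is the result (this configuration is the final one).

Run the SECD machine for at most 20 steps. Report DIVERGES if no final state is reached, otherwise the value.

Answer: 4

Derivation:
0. <S=∅, E=∅, C=[(let w = ((λz. 4) 0) in w)], D=∅>
1. <S=∅, E=∅, C=[((λz. 4) 0) :: (λw. w) :: AP], D=∅>
2. <S=∅, E=∅, C=[0 :: (λz. 4) :: AP :: (λw. w) :: AP], D=∅>
3. <S=[0], E=∅, C=[(λz. 4) :: AP :: (λw. w) :: AP], D=∅>
4. <S=[clo(λz. 4, ∅) :: 0], E=∅, C=[AP :: (λw. w) :: AP], D=∅>
5. <S=∅, E={z↦0}, C=[4], D=[(∅, ∅, [(λw. w) :: AP])]>
6. <S=[4], E={z↦0}, C=∅, D=[(∅, ∅, [(λw. w) :: AP])]>
7. <S=[4], E=∅, C=[(λw. w) :: AP], D=∅>
8. <S=[clo(λw. w, ∅) :: 4], E=∅, C=[AP], D=∅>
9. <S=∅, E={w↦4}, C=[w], D=[(∅, ∅, ∅)]>
10. <S=[4], E={w↦4}, C=∅, D=[(∅, ∅, ∅)]>
11. <S=[4], E=∅, C=∅, D=∅>
→ final value 4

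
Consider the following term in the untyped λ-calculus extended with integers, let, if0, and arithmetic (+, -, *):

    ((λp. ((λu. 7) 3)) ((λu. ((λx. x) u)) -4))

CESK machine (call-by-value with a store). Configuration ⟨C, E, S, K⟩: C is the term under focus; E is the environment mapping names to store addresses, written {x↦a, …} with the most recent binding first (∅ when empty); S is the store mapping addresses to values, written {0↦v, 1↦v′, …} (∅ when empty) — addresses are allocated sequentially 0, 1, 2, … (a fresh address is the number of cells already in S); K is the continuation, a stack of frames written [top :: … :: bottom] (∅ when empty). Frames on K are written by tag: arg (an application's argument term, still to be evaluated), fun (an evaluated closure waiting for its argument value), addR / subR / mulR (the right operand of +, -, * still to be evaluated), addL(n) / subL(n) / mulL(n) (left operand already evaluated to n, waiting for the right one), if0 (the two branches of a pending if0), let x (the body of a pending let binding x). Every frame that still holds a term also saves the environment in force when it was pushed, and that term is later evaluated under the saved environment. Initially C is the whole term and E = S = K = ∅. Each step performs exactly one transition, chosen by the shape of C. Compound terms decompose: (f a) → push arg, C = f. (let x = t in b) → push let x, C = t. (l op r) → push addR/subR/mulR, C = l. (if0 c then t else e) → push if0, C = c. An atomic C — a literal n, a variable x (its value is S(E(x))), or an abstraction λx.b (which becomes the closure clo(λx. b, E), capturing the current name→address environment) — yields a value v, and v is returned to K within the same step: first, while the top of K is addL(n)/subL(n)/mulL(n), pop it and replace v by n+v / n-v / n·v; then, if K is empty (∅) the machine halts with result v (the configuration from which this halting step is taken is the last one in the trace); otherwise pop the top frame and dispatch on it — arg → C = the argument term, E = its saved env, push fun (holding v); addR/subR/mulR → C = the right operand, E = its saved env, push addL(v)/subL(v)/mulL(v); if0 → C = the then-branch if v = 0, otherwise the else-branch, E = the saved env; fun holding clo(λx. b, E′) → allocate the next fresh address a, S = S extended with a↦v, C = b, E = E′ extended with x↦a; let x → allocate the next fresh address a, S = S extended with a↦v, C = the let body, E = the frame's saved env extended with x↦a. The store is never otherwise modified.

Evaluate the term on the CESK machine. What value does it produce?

Answer: 7

Derivation:
step 0: <C=((λp. ((λu. 7) 3)) ((λu. ((λx. x) u)) -4)), E=∅, S=∅, K=∅>
step 1: <C=(λp. ((λu. 7) 3)), E=∅, S=∅, K=[arg]>
step 2: <C=((λu. ((λx. x) u)) -4), E=∅, S=∅, K=[fun]>
step 3: <C=(λu. ((λx. x) u)), E=∅, S=∅, K=[arg :: fun]>
step 4: <C=-4, E=∅, S=∅, K=[fun :: fun]>
step 5: <C=((λx. x) u), E={u↦0}, S={0↦-4}, K=[fun]>
step 6: <C=(λx. x), E={u↦0}, S={0↦-4}, K=[arg :: fun]>
step 7: <C=u, E={u↦0}, S={0↦-4}, K=[fun :: fun]>
step 8: <C=x, E={x↦1, u↦0}, S={0↦-4, 1↦-4}, K=[fun]>
step 9: <C=((λu. 7) 3), E={p↦2}, S={0↦-4, 1↦-4, 2↦-4}, K=∅>
step 10: <C=(λu. 7), E={p↦2}, S={0↦-4, 1↦-4, 2↦-4}, K=[arg]>
step 11: <C=3, E={p↦2}, S={0↦-4, 1↦-4, 2↦-4}, K=[fun]>
step 12: <C=7, E={u↦3, p↦2}, S={0↦-4, 1↦-4, 2↦-4, 3↦3}, K=∅>
→ final value 7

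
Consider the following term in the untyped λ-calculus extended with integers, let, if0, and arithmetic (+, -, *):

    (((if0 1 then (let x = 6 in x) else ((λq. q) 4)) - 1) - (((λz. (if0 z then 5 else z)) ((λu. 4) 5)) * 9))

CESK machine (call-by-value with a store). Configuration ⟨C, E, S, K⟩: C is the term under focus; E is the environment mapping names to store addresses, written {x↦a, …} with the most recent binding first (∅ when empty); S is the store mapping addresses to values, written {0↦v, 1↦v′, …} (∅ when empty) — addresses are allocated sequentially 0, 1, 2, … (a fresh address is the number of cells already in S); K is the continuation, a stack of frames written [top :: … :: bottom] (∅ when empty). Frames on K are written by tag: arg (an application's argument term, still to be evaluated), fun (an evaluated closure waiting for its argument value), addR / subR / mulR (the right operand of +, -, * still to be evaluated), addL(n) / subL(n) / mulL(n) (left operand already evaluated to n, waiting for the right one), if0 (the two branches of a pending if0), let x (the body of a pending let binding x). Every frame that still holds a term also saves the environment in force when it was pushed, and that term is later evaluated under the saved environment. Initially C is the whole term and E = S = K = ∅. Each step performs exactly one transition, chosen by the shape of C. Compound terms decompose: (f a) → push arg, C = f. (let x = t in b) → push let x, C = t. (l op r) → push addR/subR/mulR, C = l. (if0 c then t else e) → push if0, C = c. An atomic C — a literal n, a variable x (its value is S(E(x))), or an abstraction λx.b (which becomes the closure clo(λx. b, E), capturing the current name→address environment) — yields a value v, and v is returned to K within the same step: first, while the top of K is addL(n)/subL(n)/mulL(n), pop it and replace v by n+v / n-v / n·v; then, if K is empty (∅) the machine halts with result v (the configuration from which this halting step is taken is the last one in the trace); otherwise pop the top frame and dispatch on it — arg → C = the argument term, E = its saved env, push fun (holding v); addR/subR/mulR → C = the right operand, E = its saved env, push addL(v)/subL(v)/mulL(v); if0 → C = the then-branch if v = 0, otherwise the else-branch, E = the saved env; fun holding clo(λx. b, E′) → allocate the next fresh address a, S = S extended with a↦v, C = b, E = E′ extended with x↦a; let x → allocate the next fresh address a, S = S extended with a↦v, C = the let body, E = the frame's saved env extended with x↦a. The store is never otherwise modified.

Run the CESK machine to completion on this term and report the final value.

Answer: -33

Derivation:
step 0: [C=(((if0 1 then (let x = 6 in x) else ((λq. q) 4)) - 1) - (((λz. (if0 z then 5 else z)) ((λu. 4) 5)) * 9)) | E=∅ | S=∅ | K=∅]
step 1: [C=((if0 1 then (let x = 6 in x) else ((λq. q) 4)) - 1) | E=∅ | S=∅ | K=[subR]]
step 2: [C=(if0 1 then (let x = 6 in x) else ((λq. q) 4)) | E=∅ | S=∅ | K=[subR :: subR]]
step 3: [C=1 | E=∅ | S=∅ | K=[if0 :: subR :: subR]]
step 4: [C=((λq. q) 4) | E=∅ | S=∅ | K=[subR :: subR]]
step 5: [C=(λq. q) | E=∅ | S=∅ | K=[arg :: subR :: subR]]
step 6: [C=4 | E=∅ | S=∅ | K=[fun :: subR :: subR]]
step 7: [C=q | E={q↦0} | S={0↦4} | K=[subR :: subR]]
step 8: [C=1 | E=∅ | S={0↦4} | K=[subL(4) :: subR]]
step 9: [C=(((λz. (if0 z then 5 else z)) ((λu. 4) 5)) * 9) | E=∅ | S={0↦4} | K=[subL(3)]]
step 10: [C=((λz. (if0 z then 5 else z)) ((λu. 4) 5)) | E=∅ | S={0↦4} | K=[mulR :: subL(3)]]
step 11: [C=(λz. (if0 z then 5 else z)) | E=∅ | S={0↦4} | K=[arg :: mulR :: subL(3)]]
step 12: [C=((λu. 4) 5) | E=∅ | S={0↦4} | K=[fun :: mulR :: subL(3)]]
step 13: [C=(λu. 4) | E=∅ | S={0↦4} | K=[arg :: fun :: mulR :: subL(3)]]
step 14: [C=5 | E=∅ | S={0↦4} | K=[fun :: fun :: mulR :: subL(3)]]
step 15: [C=4 | E={u↦1} | S={0↦4, 1↦5} | K=[fun :: mulR :: subL(3)]]
step 16: [C=(if0 z then 5 else z) | E={z↦2} | S={0↦4, 1↦5, 2↦4} | K=[mulR :: subL(3)]]
step 17: [C=z | E={z↦2} | S={0↦4, 1↦5, 2↦4} | K=[if0 :: mulR :: subL(3)]]
step 18: [C=z | E={z↦2} | S={0↦4, 1↦5, 2↦4} | K=[mulR :: subL(3)]]
step 19: [C=9 | E=∅ | S={0↦4, 1↦5, 2↦4} | K=[mulL(4) :: subL(3)]]
→ final value -33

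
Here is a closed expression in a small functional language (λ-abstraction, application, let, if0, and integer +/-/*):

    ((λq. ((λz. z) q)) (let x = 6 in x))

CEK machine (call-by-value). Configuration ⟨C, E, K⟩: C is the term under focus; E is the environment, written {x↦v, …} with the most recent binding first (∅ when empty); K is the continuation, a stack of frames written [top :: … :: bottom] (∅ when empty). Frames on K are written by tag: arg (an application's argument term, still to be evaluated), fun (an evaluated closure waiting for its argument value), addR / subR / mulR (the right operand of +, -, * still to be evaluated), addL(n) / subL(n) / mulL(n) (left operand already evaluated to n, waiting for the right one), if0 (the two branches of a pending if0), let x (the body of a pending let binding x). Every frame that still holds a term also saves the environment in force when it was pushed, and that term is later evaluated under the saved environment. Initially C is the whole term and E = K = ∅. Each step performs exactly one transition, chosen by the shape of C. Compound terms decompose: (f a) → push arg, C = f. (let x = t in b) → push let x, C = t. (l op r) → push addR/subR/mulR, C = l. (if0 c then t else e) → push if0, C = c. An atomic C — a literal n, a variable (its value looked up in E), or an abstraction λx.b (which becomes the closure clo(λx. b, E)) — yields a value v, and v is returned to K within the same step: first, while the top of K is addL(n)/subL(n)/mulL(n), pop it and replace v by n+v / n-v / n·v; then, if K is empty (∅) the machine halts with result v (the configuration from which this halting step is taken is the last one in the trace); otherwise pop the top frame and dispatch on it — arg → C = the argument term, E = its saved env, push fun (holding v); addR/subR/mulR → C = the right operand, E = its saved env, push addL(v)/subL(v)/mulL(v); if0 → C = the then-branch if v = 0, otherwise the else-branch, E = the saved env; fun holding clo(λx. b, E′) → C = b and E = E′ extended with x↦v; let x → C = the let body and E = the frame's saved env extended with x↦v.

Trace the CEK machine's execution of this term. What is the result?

Answer: 6

Derivation:
t=0: [C=((λq. ((λz. z) q)) (let x = 6 in x)) | E=∅ | K=∅]
t=1: [C=(λq. ((λz. z) q)) | E=∅ | K=[arg]]
t=2: [C=(let x = 6 in x) | E=∅ | K=[fun]]
t=3: [C=6 | E=∅ | K=[let x :: fun]]
t=4: [C=x | E={x↦6} | K=[fun]]
t=5: [C=((λz. z) q) | E={q↦6} | K=∅]
t=6: [C=(λz. z) | E={q↦6} | K=[arg]]
t=7: [C=q | E={q↦6} | K=[fun]]
t=8: [C=z | E={z↦6, q↦6} | K=∅]
→ final value 6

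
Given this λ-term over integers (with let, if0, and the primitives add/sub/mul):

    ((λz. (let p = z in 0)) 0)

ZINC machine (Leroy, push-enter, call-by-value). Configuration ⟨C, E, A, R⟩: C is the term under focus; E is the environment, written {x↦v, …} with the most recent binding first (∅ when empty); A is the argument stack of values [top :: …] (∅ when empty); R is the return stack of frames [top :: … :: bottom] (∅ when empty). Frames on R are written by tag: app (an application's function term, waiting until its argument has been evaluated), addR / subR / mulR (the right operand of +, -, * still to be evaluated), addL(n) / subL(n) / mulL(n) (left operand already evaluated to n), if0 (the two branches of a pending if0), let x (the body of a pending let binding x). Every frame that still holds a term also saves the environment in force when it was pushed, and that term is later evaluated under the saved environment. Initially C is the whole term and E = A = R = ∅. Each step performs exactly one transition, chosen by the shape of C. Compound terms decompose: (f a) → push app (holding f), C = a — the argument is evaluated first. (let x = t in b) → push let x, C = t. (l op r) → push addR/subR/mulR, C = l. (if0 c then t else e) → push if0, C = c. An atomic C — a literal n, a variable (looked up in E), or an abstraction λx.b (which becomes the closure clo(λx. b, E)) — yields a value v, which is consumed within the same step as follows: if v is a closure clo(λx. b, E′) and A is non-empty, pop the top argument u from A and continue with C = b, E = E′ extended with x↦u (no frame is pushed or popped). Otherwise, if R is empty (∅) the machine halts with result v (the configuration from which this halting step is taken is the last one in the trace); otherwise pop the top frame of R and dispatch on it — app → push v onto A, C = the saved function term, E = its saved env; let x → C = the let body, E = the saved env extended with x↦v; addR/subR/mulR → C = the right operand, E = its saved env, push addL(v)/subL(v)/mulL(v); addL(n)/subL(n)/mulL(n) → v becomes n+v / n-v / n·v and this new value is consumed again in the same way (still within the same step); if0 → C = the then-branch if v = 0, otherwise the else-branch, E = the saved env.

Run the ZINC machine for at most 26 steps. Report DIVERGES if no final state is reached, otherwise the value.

t=0: <C=((λz. (let p = z in 0)) 0), E=∅, A=∅, R=∅>
t=1: <C=0, E=∅, A=∅, R=[app]>
t=2: <C=(λz. (let p = z in 0)), E=∅, A=[0], R=∅>
t=3: <C=(let p = z in 0), E={z↦0}, A=∅, R=∅>
t=4: <C=z, E={z↦0}, A=∅, R=[let p]>
t=5: <C=0, E={p↦0, z↦0}, A=∅, R=∅>
→ final value 0

Answer: 0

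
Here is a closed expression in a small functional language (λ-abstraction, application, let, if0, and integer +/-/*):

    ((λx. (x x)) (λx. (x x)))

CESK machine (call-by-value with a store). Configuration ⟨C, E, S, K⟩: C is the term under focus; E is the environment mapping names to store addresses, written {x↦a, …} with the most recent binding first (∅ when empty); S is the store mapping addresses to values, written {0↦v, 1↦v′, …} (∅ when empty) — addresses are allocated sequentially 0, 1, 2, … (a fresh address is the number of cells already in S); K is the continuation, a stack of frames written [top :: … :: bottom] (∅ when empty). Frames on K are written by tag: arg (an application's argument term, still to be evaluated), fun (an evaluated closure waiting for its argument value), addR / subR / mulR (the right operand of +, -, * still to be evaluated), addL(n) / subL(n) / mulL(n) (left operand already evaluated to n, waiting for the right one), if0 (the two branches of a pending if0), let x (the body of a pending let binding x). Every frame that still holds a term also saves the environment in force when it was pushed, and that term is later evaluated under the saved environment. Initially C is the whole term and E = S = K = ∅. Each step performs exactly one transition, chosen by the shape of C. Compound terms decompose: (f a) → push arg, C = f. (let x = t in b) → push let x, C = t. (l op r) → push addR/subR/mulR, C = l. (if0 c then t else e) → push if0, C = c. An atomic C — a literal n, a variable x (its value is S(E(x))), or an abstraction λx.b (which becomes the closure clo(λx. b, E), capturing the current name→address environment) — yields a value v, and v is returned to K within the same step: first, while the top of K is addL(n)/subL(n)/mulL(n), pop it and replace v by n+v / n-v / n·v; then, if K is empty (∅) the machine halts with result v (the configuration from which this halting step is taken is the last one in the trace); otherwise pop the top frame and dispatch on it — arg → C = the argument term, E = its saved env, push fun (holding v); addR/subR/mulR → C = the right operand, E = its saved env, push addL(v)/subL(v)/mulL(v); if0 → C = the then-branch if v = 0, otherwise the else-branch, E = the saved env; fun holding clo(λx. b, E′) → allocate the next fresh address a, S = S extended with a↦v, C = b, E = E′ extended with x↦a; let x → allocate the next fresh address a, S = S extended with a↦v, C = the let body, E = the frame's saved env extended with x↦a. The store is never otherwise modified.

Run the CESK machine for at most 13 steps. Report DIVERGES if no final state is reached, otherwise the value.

step 0: <C=((λx. (x x)) (λx. (x x))), E=∅, S=∅, K=∅>
step 1: <C=(λx. (x x)), E=∅, S=∅, K=[arg]>
step 2: <C=(λx. (x x)), E=∅, S=∅, K=[fun]>
step 3: <C=(x x), E={x↦0}, S={0↦clo(λx. (x x), ∅)}, K=∅>
step 4: <C=x, E={x↦0}, S={0↦clo(λx. (x x), ∅)}, K=[arg]>
step 5: <C=x, E={x↦0}, S={0↦clo(λx. (x x), ∅)}, K=[fun]>
step 6: <C=(x x), E={x↦1}, S={0↦clo(λx. (x x), ∅), 1↦clo(λx. (x x), ∅)}, K=∅>
step 7: <C=x, E={x↦1}, S={0↦clo(λx. (x x), ∅), 1↦clo(λx. (x x), ∅)}, K=[arg]>
step 8: <C=x, E={x↦1}, S={0↦clo(λx. (x x), ∅), 1↦clo(λx. (x x), ∅)}, K=[fun]>
step 9: <C=(x x), E={x↦2}, S={0↦clo(λx. (x x), ∅), 1↦clo(λx. (x x), ∅), 2↦clo(λx. (x x), ∅)}, K=∅>
step 10: <C=x, E={x↦2}, S={0↦clo(λx. (x x), ∅), 1↦clo(λx. (x x), ∅), 2↦clo(λx. (x x), ∅)}, K=[arg]>
step 11: <C=x, E={x↦2}, S={0↦clo(λx. (x x), ∅), 1↦clo(λx. (x x), ∅), 2↦clo(λx. (x x), ∅)}, K=[fun]>
step 12: <C=(x x), E={x↦3}, S={0↦clo(λx. (x x), ∅), 1↦clo(λx. (x x), ∅), 2↦clo(λx. (x x), ∅), 3↦clo(λx. (x x), ∅)}, K=∅>
step 13: <C=x, E={x↦3}, S={0↦clo(λx. (x x), ∅), 1↦clo(λx. (x x), ∅), 2↦clo(λx. (x x), ∅), 3↦clo(λx. (x x), ∅)}, K=[arg]>
→ 13 transitions taken and the configuration is still not final: no result within 13 steps

Answer: DIVERGES (no final state within 13 steps)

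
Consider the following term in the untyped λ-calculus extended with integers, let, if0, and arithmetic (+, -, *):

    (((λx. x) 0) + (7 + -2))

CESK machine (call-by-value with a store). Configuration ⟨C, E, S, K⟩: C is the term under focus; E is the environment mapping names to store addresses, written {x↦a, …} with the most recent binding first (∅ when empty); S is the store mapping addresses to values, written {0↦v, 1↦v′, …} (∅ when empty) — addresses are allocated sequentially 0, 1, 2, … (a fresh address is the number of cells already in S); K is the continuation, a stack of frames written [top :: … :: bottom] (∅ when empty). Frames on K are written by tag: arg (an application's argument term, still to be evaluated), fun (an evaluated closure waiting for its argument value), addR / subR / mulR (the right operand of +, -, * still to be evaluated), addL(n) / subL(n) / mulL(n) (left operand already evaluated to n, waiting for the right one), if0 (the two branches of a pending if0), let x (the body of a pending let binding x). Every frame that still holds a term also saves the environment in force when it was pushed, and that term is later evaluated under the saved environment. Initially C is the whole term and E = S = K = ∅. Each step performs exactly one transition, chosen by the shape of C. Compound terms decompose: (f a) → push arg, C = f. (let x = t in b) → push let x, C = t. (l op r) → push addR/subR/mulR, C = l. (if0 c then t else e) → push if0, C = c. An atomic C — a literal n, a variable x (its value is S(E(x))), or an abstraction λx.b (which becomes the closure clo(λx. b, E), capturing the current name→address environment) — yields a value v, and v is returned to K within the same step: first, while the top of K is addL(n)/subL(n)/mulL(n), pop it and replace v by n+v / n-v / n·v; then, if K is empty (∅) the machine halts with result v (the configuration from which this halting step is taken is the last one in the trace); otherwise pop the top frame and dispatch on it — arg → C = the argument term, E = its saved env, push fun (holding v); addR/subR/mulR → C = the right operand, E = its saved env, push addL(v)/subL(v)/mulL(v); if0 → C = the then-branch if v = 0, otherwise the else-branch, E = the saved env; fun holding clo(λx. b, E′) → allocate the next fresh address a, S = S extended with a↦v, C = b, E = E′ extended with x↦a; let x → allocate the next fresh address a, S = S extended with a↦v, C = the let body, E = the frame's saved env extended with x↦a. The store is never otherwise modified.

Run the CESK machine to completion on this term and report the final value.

Answer: 5

Machine steps:
step 0: <C=(((λx. x) 0) + (7 + -2)), E=∅, S=∅, K=∅>
step 1: <C=((λx. x) 0), E=∅, S=∅, K=[addR]>
step 2: <C=(λx. x), E=∅, S=∅, K=[arg :: addR]>
step 3: <C=0, E=∅, S=∅, K=[fun :: addR]>
step 4: <C=x, E={x↦0}, S={0↦0}, K=[addR]>
step 5: <C=(7 + -2), E=∅, S={0↦0}, K=[addL(0)]>
step 6: <C=7, E=∅, S={0↦0}, K=[addR :: addL(0)]>
step 7: <C=-2, E=∅, S={0↦0}, K=[addL(7) :: addL(0)]>
→ final value 5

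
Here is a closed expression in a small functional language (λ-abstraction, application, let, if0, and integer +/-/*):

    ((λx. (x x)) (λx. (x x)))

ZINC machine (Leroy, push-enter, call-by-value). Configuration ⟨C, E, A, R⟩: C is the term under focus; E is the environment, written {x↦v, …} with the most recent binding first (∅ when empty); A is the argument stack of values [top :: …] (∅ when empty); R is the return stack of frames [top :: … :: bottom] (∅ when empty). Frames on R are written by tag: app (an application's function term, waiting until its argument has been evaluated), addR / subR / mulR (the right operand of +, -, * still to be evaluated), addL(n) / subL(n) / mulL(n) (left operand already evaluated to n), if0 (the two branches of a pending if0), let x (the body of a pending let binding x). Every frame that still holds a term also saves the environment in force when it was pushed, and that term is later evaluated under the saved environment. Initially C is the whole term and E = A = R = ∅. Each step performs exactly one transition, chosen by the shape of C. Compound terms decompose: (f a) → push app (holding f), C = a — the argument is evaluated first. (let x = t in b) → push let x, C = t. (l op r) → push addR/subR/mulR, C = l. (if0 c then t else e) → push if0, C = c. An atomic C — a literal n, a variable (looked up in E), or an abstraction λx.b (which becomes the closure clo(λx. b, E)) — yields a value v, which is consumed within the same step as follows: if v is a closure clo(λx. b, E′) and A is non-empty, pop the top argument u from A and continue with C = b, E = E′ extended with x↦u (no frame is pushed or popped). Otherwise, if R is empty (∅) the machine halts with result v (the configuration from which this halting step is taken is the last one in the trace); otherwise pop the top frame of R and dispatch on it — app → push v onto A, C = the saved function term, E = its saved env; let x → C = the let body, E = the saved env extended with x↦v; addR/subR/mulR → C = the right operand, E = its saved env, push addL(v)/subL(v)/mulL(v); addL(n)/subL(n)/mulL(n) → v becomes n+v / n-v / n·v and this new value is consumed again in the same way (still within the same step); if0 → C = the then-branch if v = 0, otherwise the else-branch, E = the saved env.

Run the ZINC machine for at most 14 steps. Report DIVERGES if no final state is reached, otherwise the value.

step 0: <C=((λx. (x x)) (λx. (x x))), E=∅, A=∅, R=∅>
step 1: <C=(λx. (x x)), E=∅, A=∅, R=[app]>
step 2: <C=(λx. (x x)), E=∅, A=[clo(λx. (x x), ∅)], R=∅>
step 3: <C=(x x), E={x↦clo(λx. (x x), ∅)}, A=∅, R=∅>
step 4: <C=x, E={x↦clo(λx. (x x), ∅)}, A=∅, R=[app]>
step 5: <C=x, E={x↦clo(λx. (x x), ∅)}, A=[clo(λx. (x x), ∅)], R=∅>
… configuration repeats with period 3 (steps 3–5 recur indefinitely) …

Answer: DIVERGES (no final state within 14 steps)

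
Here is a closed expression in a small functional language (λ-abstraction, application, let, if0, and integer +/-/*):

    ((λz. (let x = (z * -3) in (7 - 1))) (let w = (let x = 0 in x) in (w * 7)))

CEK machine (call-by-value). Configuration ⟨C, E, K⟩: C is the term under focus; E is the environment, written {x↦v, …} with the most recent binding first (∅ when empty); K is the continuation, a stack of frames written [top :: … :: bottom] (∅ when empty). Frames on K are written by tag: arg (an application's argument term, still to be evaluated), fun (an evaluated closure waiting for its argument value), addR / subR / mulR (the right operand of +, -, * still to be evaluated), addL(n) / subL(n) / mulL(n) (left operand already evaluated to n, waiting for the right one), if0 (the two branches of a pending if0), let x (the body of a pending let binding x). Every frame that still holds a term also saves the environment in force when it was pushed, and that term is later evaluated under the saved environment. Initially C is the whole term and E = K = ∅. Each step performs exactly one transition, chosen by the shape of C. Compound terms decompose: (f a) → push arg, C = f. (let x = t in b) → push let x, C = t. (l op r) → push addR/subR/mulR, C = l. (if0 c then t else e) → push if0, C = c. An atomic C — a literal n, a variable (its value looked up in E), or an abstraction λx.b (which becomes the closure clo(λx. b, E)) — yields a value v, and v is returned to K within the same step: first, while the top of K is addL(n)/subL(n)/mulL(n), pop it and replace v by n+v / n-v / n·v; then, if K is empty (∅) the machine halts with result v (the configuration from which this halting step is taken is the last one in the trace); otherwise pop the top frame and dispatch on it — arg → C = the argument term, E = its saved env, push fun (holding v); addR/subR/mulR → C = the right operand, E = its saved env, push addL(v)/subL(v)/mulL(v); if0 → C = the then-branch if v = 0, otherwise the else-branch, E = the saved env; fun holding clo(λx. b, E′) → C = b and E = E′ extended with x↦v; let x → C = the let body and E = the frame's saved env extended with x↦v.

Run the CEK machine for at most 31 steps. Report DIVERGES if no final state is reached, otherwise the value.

Answer: 6

Machine steps:
0. [C=((λz. (let x = (z * -3) in (7 - 1))) (let w = (let x = 0 in x) in (w * 7))) | E=∅ | K=∅]
1. [C=(λz. (let x = (z * -3) in (7 - 1))) | E=∅ | K=[arg]]
2. [C=(let w = (let x = 0 in x) in (w * 7)) | E=∅ | K=[fun]]
3. [C=(let x = 0 in x) | E=∅ | K=[let w :: fun]]
4. [C=0 | E=∅ | K=[let x :: let w :: fun]]
5. [C=x | E={x↦0} | K=[let w :: fun]]
6. [C=(w * 7) | E={w↦0} | K=[fun]]
7. [C=w | E={w↦0} | K=[mulR :: fun]]
8. [C=7 | E={w↦0} | K=[mulL(0) :: fun]]
9. [C=(let x = (z * -3) in (7 - 1)) | E={z↦0} | K=∅]
10. [C=(z * -3) | E={z↦0} | K=[let x]]
11. [C=z | E={z↦0} | K=[mulR :: let x]]
12. [C=-3 | E={z↦0} | K=[mulL(0) :: let x]]
13. [C=(7 - 1) | E={x↦0, z↦0} | K=∅]
14. [C=7 | E={x↦0, z↦0} | K=[subR]]
15. [C=1 | E={x↦0, z↦0} | K=[subL(7)]]
→ final value 6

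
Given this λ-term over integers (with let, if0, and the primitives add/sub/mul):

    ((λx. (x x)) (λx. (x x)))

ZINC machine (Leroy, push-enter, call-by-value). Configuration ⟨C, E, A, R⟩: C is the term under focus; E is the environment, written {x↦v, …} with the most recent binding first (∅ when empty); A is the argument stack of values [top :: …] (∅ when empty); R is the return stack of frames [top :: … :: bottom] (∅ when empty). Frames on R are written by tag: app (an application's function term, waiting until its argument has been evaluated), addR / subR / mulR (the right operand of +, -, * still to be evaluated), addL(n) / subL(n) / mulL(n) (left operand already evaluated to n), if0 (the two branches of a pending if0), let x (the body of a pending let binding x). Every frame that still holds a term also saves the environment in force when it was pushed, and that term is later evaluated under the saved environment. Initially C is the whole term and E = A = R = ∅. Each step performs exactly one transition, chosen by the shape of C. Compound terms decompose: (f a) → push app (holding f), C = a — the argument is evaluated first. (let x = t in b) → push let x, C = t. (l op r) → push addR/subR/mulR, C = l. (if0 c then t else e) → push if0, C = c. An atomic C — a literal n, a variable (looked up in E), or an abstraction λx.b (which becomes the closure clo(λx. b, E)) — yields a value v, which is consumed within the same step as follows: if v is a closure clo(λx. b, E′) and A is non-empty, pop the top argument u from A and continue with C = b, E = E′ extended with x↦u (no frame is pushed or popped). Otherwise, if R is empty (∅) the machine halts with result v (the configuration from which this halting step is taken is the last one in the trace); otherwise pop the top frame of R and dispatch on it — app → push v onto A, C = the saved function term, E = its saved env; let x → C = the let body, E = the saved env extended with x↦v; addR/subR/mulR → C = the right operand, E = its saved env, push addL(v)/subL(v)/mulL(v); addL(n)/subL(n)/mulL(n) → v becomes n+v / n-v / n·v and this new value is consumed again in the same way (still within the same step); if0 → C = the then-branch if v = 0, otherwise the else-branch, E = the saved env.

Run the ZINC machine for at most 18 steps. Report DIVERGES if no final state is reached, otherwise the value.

step 0: [C=((λx. (x x)) (λx. (x x))) | E=∅ | A=∅ | R=∅]
step 1: [C=(λx. (x x)) | E=∅ | A=∅ | R=[app]]
step 2: [C=(λx. (x x)) | E=∅ | A=[clo(λx. (x x), ∅)] | R=∅]
step 3: [C=(x x) | E={x↦clo(λx. (x x), ∅)} | A=∅ | R=∅]
step 4: [C=x | E={x↦clo(λx. (x x), ∅)} | A=∅ | R=[app]]
step 5: [C=x | E={x↦clo(λx. (x x), ∅)} | A=[clo(λx. (x x), ∅)] | R=∅]
… configuration repeats with period 3 (steps 3–5 recur indefinitely) …

Answer: DIVERGES (no final state within 18 steps)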